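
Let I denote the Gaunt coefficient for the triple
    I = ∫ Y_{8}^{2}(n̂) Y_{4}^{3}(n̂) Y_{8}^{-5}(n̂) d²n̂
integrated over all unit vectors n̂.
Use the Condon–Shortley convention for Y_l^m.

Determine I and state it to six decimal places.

Rules hold: Σm=0, L=20 even, 4≤8≤12.
N = 17·9·17 = 2601
Δ = 4!·12!·4!/21! = 1/185175900
Racah Σ t=0..4: t=0:+1/557383680 t=1:−1/21772800 t=2:+1/8294400 t=3:−1/21772800 t=4:+1/557383680 = 1/30965760
⇒ 3j(8 4 8; 0 0 0)² = 36/4199, sgn +1
Racah Σ t=3..4: t=3:−1/313528320 t=4:+1/1045094400 = -1/447897600
⇒ 3j(8 4 8; 2 3 -5)² = 77/5814, sgn +1
4πI² = N·(3j₀)²·(3jₘ)² = 1386/4693
I = +1·√(0.295333/4π) = 0.15330327

0.153303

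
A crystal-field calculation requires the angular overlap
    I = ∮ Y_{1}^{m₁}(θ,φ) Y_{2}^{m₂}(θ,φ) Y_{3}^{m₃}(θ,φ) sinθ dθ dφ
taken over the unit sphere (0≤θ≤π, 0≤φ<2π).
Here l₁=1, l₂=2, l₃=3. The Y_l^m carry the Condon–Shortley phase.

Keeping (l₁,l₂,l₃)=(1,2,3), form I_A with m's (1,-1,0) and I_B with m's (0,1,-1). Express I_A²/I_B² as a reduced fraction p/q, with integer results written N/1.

Same 1,2,3: normalisation and zero-m 3j drop out of the ratio.
A: Δ: 0! 2! 4! / 7! → 1/105; sum: t=0:+1/12 = 1/12; 3j²(1 2 3; 1 -1 0) = Δ·Π!·Σ² = 1/35  (sign -1)
B: Δ: 0! 2! 4! / 7! → 1/105; sum: t=0:+1/6 = 1/6; 3j²(1 2 3; 0 1 -1) = Δ·Π!·Σ² = 8/105  (sign +1)
I_A²/I_B² = (1/35)/(8/105) = 3/8

3/8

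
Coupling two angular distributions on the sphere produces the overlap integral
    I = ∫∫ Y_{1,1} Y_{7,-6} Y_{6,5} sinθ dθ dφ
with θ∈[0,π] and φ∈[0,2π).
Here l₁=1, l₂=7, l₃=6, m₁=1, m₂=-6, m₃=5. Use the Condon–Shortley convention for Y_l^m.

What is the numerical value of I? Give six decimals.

0.309019

m-sum 0 ✓  L=14 even ✓  6≤6≤8 ✓
Π(2lᵢ+1) = 3×15×13 = 585
triangle coeff Δ(1,7,6) = 1/1365
Σ_t [1,1]: t=1:−1/518400 = -1/518400
(3j)²=7/195 [(1 7 6; 0 0 0)], sign=-1
Σ_t [0,0]: t=0:+1/79833600 = 1/79833600
(3j)²=2/35 [(1 7 6; 1 -6 5)], sign=-1
⇒ 4πI² = 6/5
I = (+1)√(6/5/(4π)) = 0.30901936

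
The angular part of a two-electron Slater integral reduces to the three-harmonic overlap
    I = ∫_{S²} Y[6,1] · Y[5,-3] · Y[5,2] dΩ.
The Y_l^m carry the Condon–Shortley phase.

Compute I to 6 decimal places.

Rules hold: Σm=0, L=16 even, 1≤5≤11.
N = 13·11·11 = 1573
Δ = 6!·6!·4!/17! = 1/28588560
Racah Σ t=1..5: t=1:−1/345600 t=2:+1/13824 t=3:−1/5184 t=4:+1/13824 t=5:−1/345600 = -7/129600
⇒ 3j(6 5 5; 0 0 0)² = 80/7293, sgn +1
Racah Σ t=0..2: t=0:+1/345600 t=1:−1/34560 t=2:+1/41472 = -1/518400
⇒ 3j(6 5 5; 1 -3 2)² = 7/36465, sgn +1
4πI² = N·(3j₀)²·(3jₘ)² = 112/33813
I = +1·√(0.00331234/4π) = 0.01623537

0.016235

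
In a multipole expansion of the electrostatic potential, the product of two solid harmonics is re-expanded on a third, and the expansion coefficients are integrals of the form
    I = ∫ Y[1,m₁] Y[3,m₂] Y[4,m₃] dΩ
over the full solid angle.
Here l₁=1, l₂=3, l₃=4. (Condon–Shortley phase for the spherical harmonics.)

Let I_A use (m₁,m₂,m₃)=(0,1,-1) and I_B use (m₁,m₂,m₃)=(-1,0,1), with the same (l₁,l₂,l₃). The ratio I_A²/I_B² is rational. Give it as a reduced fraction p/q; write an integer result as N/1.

Same 1,3,4: normalisation and zero-m 3j drop out of the ratio.
A: Δ: 0! 2! 6! / 9! → 1/252; sum: t=0:+1/48 = 1/48; 3j²(1 3 4; 0 1 -1) = Δ·Π!·Σ² = 5/84  (sign -1)
B: Δ: 0! 2! 6! / 9! → 1/252; sum: t=0:+1/72 = 1/72; 3j²(1 3 4; -1 0 1) = Δ·Π!·Σ² = 5/126  (sign -1)
I_A²/I_B² = (5/84)/(5/126) = 3/2

3/2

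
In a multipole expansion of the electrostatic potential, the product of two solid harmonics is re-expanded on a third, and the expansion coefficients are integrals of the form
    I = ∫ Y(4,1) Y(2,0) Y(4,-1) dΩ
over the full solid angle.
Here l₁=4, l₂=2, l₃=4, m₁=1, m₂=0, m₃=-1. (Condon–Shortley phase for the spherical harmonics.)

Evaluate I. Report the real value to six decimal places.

-0.139264

Checks pass: Σm=0; 10 even; l₃=4∈[2,6].
(2·4+1)(2·2+1)(2·4+1) = 405
Δ: 2! 6! 2! / 11! → 1/13860
sum: t=0:+1/192 t=1:−1/36 t=2:+1/192 = -5/288
3j²(4 2 4; 0 0 0) = Δ·Π!·Σ² = 20/693  (sign -1)
sum: t=0:+1/144 t=1:−1/48 t=2:+1/480 = -17/1440
3j²(4 2 4; 1 0 -1) = Δ·Π!·Σ² = 289/13860  (sign +1)
combine: 4πI² = 405·20/693·289/13860 = 1445/5929
take √, sign -1: I = -0.13926381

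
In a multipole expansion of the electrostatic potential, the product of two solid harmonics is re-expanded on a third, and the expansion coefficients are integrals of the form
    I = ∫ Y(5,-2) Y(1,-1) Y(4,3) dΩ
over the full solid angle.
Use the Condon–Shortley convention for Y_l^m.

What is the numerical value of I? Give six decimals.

0.085055

m-sum 0 ✓  L=10 even ✓  4≤4≤6 ✓
Π(2lᵢ+1) = 11×3×9 = 297
triangle coeff Δ(5,1,4) = 1/495
Σ_t [1,1]: t=1:−1/576 = -1/576
(3j)²=5/99 [(5 1 4; 0 0 0)], sign=-1
Σ_t [0,0]: t=0:+1/10080 = 1/10080
(3j)²=1/165 [(5 1 4; -2 -1 3)], sign=-1
⇒ 4πI² = 1/11
I = (+1)√(1/11/(4π)) = 0.08505478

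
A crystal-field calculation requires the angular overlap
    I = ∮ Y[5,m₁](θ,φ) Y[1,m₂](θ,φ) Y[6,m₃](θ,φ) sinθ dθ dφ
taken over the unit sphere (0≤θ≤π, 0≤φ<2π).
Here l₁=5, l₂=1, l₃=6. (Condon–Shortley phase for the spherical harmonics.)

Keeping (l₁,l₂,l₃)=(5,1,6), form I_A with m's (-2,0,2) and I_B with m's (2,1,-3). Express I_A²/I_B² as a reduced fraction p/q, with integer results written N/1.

Shared (l₁,l₂,l₃)=(5,1,6): N and (l;000)² cancel in I_A²/I_B².
A: Δ = 0!·10!·2!/13! = 1/858; Racah Σ t=0..0: t=0:+1/30240 = 1/30240; ⇒ 3j(5 1 6; -2 0 2)² = 16/429, sgn +1
B: Δ = 0!·10!·2!/13! = 1/858; Racah Σ t=0..0: t=0:+1/60480 = 1/60480; ⇒ 3j(5 1 6; 2 1 -3)² = 6/143, sgn -1
I_A²/I_B² = (16/429)/(6/143) = 8/9

8/9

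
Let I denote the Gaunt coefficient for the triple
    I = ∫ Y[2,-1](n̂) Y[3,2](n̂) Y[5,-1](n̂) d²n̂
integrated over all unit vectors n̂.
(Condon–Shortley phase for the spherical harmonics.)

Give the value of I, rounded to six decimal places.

Rules hold: Σm=0, L=10 even, 1≤5≤5.
N = 5·7·11 = 385
Δ = 0!·4!·6!/11! = 1/2310
Racah Σ t=0..0: t=0:+1/144 = 1/144
⇒ 3j(2 3 5; 0 0 0)² = 10/231, sgn -1
Racah Σ t=0..0: t=0:+1/720 = 1/720
⇒ 3j(2 3 5; -1 2 -1)² = 4/385, sgn +1
4πI² = N·(3j₀)²·(3jₘ)² = 40/231
I = -1·√(0.17316/4π) = -0.11738675

-0.117387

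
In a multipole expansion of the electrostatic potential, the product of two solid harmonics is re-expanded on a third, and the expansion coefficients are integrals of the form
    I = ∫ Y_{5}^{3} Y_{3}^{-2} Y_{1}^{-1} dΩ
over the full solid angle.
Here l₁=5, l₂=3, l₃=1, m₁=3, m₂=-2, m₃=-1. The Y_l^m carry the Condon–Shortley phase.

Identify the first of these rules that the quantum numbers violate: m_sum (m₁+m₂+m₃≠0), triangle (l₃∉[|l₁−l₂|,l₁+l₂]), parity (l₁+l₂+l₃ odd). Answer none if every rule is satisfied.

m₁+m₂+m₃ = 3 − 2 − 1 = 0  ✓
triangle: |5−3|=2 ≤ l₃=1 ≤ 5+3=8  ✗
parity: l₁+l₂+l₃ = 9 is odd

triangle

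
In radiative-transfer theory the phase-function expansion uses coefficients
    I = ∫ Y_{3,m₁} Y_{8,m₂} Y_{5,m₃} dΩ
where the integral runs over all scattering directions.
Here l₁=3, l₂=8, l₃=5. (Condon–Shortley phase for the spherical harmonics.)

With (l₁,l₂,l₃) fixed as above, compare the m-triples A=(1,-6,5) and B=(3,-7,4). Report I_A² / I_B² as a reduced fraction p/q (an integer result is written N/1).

1/5

Shared (l₁,l₂,l₃)=(3,8,5): N and (l;000)² cancel in I_A²/I_B².
A: Δ = 6!·0!·10!/17! = 1/136136; Racah Σ t=2..2: t=2:+1/174182400 = 1/174182400; ⇒ 3j(3 8 5; 1 -6 5)² = 1/136, sgn +1
B: Δ = 6!·0!·10!/17! = 1/136136; Racah Σ t=0..0: t=0:+1/261273600 = 1/261273600; ⇒ 3j(3 8 5; 3 -7 4)² = 5/136, sgn -1
I_A²/I_B² = (1/136)/(5/136) = 1/5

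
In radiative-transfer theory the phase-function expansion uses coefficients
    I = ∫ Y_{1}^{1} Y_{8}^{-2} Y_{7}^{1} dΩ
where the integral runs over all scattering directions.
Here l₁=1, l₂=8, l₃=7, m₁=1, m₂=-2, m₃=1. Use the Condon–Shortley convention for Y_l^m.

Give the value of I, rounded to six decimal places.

Rules hold: Σm=0, L=16 even, 7≤7≤9.
N = 3·17·15 = 765
Δ = 2!·0!·14!/17! = 1/2040
Racah Σ t=1..1: t=1:−1/25401600 = -1/25401600
⇒ 3j(1 8 7; 0 0 0)² = 8/255, sgn +1
Racah Σ t=0..0: t=0:+1/58060800 = 1/58060800
⇒ 3j(1 8 7; 1 -2 1)² = 3/136, sgn +1
4πI² = N·(3j₀)²·(3jₘ)² = 9/17
I = +1·√(0.529412/4π) = 0.20525411

0.205254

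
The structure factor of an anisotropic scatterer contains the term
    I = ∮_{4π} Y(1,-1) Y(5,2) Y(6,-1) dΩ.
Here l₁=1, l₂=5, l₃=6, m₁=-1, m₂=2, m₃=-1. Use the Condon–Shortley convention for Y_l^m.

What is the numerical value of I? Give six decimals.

Checks pass: Σm=0; 12 even; l₃=6∈[4,6].
(2·1+1)(2·5+1)(2·6+1) = 429
Δ: 0! 2! 10! / 13! → 1/858
sum: t=0:+1/14400 = 1/14400
3j²(1 5 6; 0 0 0) = Δ·Π!·Σ² = 6/143  (sign +1)
sum: t=0:+1/60480 = 1/60480
3j²(1 5 6; -1 2 -1) = Δ·Π!·Σ² = 5/429  (sign -1)
combine: 4πI² = 429·6/143·5/429 = 30/143
take √, sign -1: I = -0.12920749

-0.129207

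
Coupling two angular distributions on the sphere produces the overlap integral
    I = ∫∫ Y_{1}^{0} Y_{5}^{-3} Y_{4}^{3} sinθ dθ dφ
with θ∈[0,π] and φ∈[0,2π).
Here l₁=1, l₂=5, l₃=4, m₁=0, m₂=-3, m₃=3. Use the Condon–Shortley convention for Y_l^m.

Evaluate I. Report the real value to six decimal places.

-0.196426

Checks pass: Σm=0; 10 even; l₃=4∈[4,6].
(2·1+1)(2·5+1)(2·4+1) = 297
Δ: 2! 0! 8! / 11! → 1/495
sum: t=1:−1/576 = -1/576
3j²(1 5 4; 0 0 0) = Δ·Π!·Σ² = 5/99  (sign -1)
sum: t=1:−1/5040 = -1/5040
3j²(1 5 4; 0 -3 3) = Δ·Π!·Σ² = 16/495  (sign +1)
combine: 4πI² = 297·5/99·16/495 = 16/33
take √, sign -1: I = -0.19642560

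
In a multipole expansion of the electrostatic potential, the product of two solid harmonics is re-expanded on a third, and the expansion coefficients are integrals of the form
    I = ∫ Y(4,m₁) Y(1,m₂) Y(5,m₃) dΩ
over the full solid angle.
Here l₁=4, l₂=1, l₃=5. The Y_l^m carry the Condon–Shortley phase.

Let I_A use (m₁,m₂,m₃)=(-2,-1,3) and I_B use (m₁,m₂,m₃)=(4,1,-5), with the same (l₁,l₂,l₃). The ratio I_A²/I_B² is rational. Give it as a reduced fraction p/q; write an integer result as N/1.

Shared (l₁,l₂,l₃)=(4,1,5): N and (l;000)² cancel in I_A²/I_B².
A: Δ = 0!·8!·2!/11! = 1/495; Racah Σ t=0..0: t=0:+1/2880 = 1/2880; ⇒ 3j(4 1 5; -2 -1 3)² = 28/495, sgn +1
B: Δ = 0!·8!·2!/11! = 1/495; Racah Σ t=0..0: t=0:+1/80640 = 1/80640; ⇒ 3j(4 1 5; 4 1 -5)² = 1/11, sgn +1
I_A²/I_B² = (28/495)/(1/11) = 28/45

28/45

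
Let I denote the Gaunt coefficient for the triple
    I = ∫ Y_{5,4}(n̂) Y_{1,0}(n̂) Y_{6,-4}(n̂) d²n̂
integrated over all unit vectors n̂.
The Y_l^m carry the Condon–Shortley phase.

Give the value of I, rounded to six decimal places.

Rules hold: Σm=0, L=12 even, 4≤6≤6.
N = 11·3·13 = 429
Δ = 0!·10!·2!/13! = 1/858
Racah Σ t=0..0: t=0:+1/14400 = 1/14400
⇒ 3j(5 1 6; 0 0 0)² = 6/143, sgn +1
Racah Σ t=0..0: t=0:+1/362880 = 1/362880
⇒ 3j(5 1 6; 4 0 -4)² = 10/429, sgn +1
4πI² = N·(3j₀)²·(3jₘ)² = 60/143
I = +1·√(0.41958/4π) = 0.18272698

0.182727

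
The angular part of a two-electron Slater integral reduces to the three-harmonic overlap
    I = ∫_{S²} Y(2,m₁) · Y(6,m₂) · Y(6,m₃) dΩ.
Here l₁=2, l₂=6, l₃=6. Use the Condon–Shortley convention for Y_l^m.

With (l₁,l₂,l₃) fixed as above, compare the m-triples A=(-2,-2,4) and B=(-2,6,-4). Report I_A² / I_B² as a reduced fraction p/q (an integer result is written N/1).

Same 2,6,6: normalisation and zero-m 3j drop out of the ratio.
A: Δ: 2! 2! 10! / 15! → 1/90090; sum: t=2:+1/322560 = 1/322560; 3j²(2 6 6; -2 -2 4) = Δ·Π!·Σ² = 18/1001  (sign +1)
B: Δ: 2! 2! 10! / 15! → 1/90090; sum: t=2:+1/14515200 = 1/14515200; 3j²(2 6 6; -2 6 -4) = Δ·Π!·Σ² = 2/455  (sign +1)
I_A²/I_B² = (18/1001)/(2/455) = 45/11

45/11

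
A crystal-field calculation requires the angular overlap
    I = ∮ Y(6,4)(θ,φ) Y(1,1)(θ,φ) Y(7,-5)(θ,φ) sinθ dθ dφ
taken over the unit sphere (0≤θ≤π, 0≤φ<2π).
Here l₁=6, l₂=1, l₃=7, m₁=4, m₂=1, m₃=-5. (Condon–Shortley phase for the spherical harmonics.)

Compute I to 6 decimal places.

Checks pass: Σm=0; 14 even; l₃=7∈[5,7].
(2·6+1)(2·1+1)(2·7+1) = 585
Δ: 0! 12! 2! / 15! → 1/1365
sum: t=0:+1/518400 = 1/518400
3j²(6 1 7; 0 0 0) = Δ·Π!·Σ² = 7/195  (sign -1)
sum: t=0:+1/14515200 = 1/14515200
3j²(6 1 7; 4 1 -5) = Δ·Π!·Σ² = 22/455  (sign +1)
combine: 4πI² = 585·7/195·22/455 = 66/65
take √, sign -1: I = -0.28425647

-0.284256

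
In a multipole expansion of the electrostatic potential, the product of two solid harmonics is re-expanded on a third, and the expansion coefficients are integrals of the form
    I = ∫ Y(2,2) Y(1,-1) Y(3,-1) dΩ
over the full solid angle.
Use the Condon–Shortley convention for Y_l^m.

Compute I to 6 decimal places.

Rules hold: Σm=0, L=6 even, 1≤3≤3.
N = 5·3·7 = 105
Δ = 0!·4!·2!/7! = 1/105
Racah Σ t=0..0: t=0:+1/4 = 1/4
⇒ 3j(2 1 3; 0 0 0)² = 3/35, sgn -1
Racah Σ t=0..0: t=0:+1/48 = 1/48
⇒ 3j(2 1 3; 2 -1 -1)² = 1/105, sgn +1
4πI² = N·(3j₀)²·(3jₘ)² = 3/35
I = -1·√(0.0857143/4π) = -0.08258890

-0.082589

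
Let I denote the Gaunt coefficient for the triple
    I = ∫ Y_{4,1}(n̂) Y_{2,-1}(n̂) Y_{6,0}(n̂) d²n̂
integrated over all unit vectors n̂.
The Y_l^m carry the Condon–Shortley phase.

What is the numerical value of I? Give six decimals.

m-sum 0 ✓  L=12 even ✓  2≤6≤6 ✓
Π(2lᵢ+1) = 9×5×13 = 585
triangle coeff Δ(4,2,6) = 1/6435
Σ_t [0,0]: t=0:+1/2304 = 1/2304
(3j)²=5/143 [(4 2 6; 0 0 0)], sign=+1
Σ_t [0,0]: t=0:+1/4320 = 1/4320
(3j)²=8/429 [(4 2 6; 1 -1 0)], sign=+1
⇒ 4πI² = 600/1573
I = (+1)√(600/1573/(4π)) = 0.17422334

0.174223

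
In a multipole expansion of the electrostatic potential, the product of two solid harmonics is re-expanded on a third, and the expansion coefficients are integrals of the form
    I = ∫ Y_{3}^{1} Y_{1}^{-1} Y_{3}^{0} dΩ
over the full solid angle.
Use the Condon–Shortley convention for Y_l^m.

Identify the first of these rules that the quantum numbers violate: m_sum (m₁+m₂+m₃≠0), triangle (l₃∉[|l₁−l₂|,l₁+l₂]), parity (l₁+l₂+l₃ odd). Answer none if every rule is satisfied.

azimuthal sum: 1 − 1 + 0 = 0  ✓
2 ≤ 3 ≤ 4 (triangle on l)  ✓
L = 3 + 1 + 3 = 7 (odd)  ✗

parity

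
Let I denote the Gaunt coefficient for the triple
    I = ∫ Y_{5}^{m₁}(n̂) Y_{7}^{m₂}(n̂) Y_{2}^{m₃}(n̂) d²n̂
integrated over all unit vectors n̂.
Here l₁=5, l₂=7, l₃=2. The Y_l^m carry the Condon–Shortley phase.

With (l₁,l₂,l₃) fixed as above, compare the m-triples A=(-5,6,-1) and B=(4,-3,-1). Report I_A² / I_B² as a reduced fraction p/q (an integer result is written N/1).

l's match ⇒ only the (l;m) 3-j factors differ between A and B.
A: triangle coeff Δ(5,7,2) = 1/15015; Σ_t [10,10]: t=10:+1/21772800 = 1/21772800; (3j)²=2/105 [(5 7 2; -5 6 -1)], sign=-1
B: triangle coeff Δ(5,7,2) = 1/15015; Σ_t [1,1]: t=1:−1/2177280 = -1/2177280; (3j)²=8/3003 [(5 7 2; 4 -3 -1)], sign=+1
I_A²/I_B² = (2/105)/(8/3003) = 143/20

143/20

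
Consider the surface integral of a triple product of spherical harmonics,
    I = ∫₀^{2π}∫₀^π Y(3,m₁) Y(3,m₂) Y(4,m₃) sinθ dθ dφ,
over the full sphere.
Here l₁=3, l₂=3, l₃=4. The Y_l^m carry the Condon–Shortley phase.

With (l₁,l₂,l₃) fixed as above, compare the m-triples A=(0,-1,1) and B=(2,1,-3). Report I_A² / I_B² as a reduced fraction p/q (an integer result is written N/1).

l's match ⇒ only the (l;m) 3-j factors differ between A and B.
A: triangle coeff Δ(3,3,4) = 1/34650; Σ_t [0,2]: t=0:+1/48 t=1:−1/24 t=2:+1/288 = -5/288; (3j)²=5/462 [(3 3 4; 0 -1 1)], sign=+1
B: triangle coeff Δ(3,3,4) = 1/34650; Σ_t [0,1]: t=0:+1/288 t=1:−1/144 = -1/288; (3j)²=1/99 [(3 3 4; 2 1 -3)], sign=+1
I_A²/I_B² = (5/462)/(1/99) = 15/14

15/14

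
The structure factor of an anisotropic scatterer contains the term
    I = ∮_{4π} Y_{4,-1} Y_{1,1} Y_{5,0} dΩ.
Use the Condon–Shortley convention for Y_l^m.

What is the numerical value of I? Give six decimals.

Rules hold: Σm=0, L=10 even, 3≤5≤5.
N = 9·3·11 = 297
Δ = 0!·8!·2!/11! = 1/495
Racah Σ t=0..0: t=0:+1/576 = 1/576
⇒ 3j(4 1 5; 0 0 0)² = 5/99, sgn -1
Racah Σ t=0..0: t=0:+1/1440 = 1/1440
⇒ 3j(4 1 5; -1 1 0)² = 2/99, sgn -1
4πI² = N·(3j₀)²·(3jₘ)² = 10/33
I = +1·√(0.30303/4π) = 0.15528807

0.155288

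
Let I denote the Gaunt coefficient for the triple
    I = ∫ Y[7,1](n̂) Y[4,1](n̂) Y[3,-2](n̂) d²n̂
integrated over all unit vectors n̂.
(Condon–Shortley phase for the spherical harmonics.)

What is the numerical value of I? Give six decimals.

-0.123510

m-sum 0 ✓  L=14 even ✓  3≤3≤11 ✓
Π(2lᵢ+1) = 15×9×7 = 945
triangle coeff Δ(7,4,3) = 1/45045
Σ_t [4,4]: t=4:+1/20736 = 1/20736
(3j)²=35/1287 [(7 4 3; 0 0 0)], sign=-1
Σ_t [5,5]: t=5:−1/86400 = -1/86400
(3j)²=16/2145 [(7 4 3; 1 1 -2)], sign=+1
⇒ 4πI² = 3920/20449
I = (-1)√(3920/20449/(4π)) = -0.12350998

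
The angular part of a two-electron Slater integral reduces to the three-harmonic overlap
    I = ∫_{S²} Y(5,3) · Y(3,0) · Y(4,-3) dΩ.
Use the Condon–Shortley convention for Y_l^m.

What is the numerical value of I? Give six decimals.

0.103862

Checks pass: Σm=0; 12 even; l₃=4∈[2,8].
(2·5+1)(2·3+1)(2·4+1) = 693
Δ: 4! 6! 2! / 13! → 1/180180
sum: t=1:−1/576 t=2:+1/144 t=3:−1/576 = 1/288
3j²(5 3 4; 0 0 0) = Δ·Π!·Σ² = 20/1001  (sign +1)
sum: t=1:−1/1440 t=2:+1/2880 = -1/2880
3j²(5 3 4; 3 0 -3) = Δ·Π!·Σ² = 7/715  (sign +1)
combine: 4πI² = 693·20/1001·7/715 = 252/1859
take √, sign +1: I = 0.10386175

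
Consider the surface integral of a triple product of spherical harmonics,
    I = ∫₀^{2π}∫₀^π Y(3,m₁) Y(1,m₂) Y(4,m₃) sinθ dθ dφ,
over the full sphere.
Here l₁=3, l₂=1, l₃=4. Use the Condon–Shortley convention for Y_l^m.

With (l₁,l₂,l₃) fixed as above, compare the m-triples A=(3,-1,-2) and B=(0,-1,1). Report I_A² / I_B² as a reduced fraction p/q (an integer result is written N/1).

1/10

Same 3,1,4: normalisation and zero-m 3j drop out of the ratio.
A: Δ: 0! 6! 2! / 9! → 1/252; sum: t=0:+1/1440 = 1/1440; 3j²(3 1 4; 3 -1 -2) = Δ·Π!·Σ² = 1/252  (sign +1)
B: Δ: 0! 6! 2! / 9! → 1/252; sum: t=0:+1/72 = 1/72; 3j²(3 1 4; 0 -1 1) = Δ·Π!·Σ² = 5/126  (sign -1)
I_A²/I_B² = (1/252)/(5/126) = 1/10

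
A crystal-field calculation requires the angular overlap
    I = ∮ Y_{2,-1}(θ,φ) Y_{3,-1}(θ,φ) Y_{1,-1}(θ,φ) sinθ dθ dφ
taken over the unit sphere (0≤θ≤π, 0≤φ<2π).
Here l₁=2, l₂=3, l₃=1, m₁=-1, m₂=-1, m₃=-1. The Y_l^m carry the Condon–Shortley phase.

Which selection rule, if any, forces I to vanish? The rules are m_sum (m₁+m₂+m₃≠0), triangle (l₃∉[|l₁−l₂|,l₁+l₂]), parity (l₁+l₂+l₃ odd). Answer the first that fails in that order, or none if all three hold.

m₁+m₂+m₃ = -1 − 1 − 1 = -3  ✗
triangle: |2−3|=1 ≤ l₃=1 ≤ 2+3=5
parity: l₁+l₂+l₃ = 6 is even

m_sum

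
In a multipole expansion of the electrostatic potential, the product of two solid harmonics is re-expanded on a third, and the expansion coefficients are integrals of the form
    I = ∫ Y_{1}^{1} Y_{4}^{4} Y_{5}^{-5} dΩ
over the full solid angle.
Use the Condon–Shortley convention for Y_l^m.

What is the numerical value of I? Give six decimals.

m-sum 0 ✓  L=10 even ✓  3≤5≤5 ✓
Π(2lᵢ+1) = 3×9×11 = 297
triangle coeff Δ(1,4,5) = 1/495
Σ_t [0,0]: t=0:+1/576 = 1/576
(3j)²=5/99 [(1 4 5; 0 0 0)], sign=-1
Σ_t [0,0]: t=0:+1/80640 = 1/80640
(3j)²=1/11 [(1 4 5; 1 4 -5)], sign=+1
⇒ 4πI² = 15/11
I = (-1)√(15/11/(4π)) = -0.32941575

-0.329416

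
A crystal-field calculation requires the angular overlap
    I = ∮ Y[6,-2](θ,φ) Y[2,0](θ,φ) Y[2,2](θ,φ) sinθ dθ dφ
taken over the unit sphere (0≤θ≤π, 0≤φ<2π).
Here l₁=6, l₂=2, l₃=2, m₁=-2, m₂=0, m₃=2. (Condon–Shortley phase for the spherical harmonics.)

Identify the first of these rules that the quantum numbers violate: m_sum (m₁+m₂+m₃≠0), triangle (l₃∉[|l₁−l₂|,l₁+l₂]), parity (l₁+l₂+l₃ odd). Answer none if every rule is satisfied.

Σmᵢ = 0  ✓
l₃∈[|l₁−l₂|,l₁+l₂]=[4,8], have l₃=2  ✗
Σlᵢ = 10 ⇒ even

triangle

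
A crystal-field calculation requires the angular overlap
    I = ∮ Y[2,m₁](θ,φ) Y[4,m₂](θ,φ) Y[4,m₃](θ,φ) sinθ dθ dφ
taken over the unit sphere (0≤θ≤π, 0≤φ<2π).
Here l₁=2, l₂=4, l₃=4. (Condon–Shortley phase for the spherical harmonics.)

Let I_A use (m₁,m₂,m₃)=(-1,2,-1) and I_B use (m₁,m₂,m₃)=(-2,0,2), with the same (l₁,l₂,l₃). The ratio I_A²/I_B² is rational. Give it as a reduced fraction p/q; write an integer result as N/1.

9/20

Same 2,4,4: normalisation and zero-m 3j drop out of the ratio.
A: Δ: 2! 2! 6! / 11! → 1/13860; sum: t=1:−1/240 t=2:+1/96 = 1/160; 3j²(2 4 4; -1 2 -1) = Δ·Π!·Σ² = 27/1540  (sign -1)
B: Δ: 2! 2! 6! / 11! → 1/13860; sum: t=2:+1/192 = 1/192; 3j²(2 4 4; -2 0 2) = Δ·Π!·Σ² = 3/77  (sign +1)
I_A²/I_B² = (27/1540)/(3/77) = 9/20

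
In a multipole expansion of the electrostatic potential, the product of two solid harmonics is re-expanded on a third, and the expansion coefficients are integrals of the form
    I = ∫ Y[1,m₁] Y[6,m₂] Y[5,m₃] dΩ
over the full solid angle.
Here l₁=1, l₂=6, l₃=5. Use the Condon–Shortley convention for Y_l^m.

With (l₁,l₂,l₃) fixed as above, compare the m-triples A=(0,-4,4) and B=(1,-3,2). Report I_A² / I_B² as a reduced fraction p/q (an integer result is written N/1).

5/9

Same 1,6,5: normalisation and zero-m 3j drop out of the ratio.
A: Δ: 2! 0! 10! / 13! → 1/858; sum: t=1:−1/362880 = -1/362880; 3j²(1 6 5; 0 -4 4) = Δ·Π!·Σ² = 10/429  (sign +1)
B: Δ: 2! 0! 10! / 13! → 1/858; sum: t=0:+1/60480 = 1/60480; 3j²(1 6 5; 1 -3 2) = Δ·Π!·Σ² = 6/143  (sign -1)
I_A²/I_B² = (10/429)/(6/143) = 5/9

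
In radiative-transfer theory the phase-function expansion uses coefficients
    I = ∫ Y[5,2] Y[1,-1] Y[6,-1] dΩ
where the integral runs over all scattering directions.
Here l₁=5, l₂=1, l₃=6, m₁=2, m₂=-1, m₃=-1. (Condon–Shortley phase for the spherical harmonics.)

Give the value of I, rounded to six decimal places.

Rules hold: Σm=0, L=12 even, 4≤6≤6.
N = 11·3·13 = 429
Δ = 0!·10!·2!/13! = 1/858
Racah Σ t=0..0: t=0:+1/14400 = 1/14400
⇒ 3j(5 1 6; 0 0 0)² = 6/143, sgn +1
Racah Σ t=0..0: t=0:+1/60480 = 1/60480
⇒ 3j(5 1 6; 2 -1 -1)² = 5/429, sgn -1
4πI² = N·(3j₀)²·(3jₘ)² = 30/143
I = -1·√(0.20979/4π) = -0.12920749

-0.129207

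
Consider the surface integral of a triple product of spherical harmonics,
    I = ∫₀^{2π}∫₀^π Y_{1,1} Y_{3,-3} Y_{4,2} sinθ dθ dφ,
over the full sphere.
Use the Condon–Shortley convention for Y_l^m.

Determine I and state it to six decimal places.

Rules hold: Σm=0, L=8 even, 2≤4≤4.
N = 3·7·9 = 189
Δ = 0!·2!·6!/9! = 1/252
Racah Σ t=0..0: t=0:+1/36 = 1/36
⇒ 3j(1 3 4; 0 0 0)² = 4/63, sgn +1
Racah Σ t=0..0: t=0:+1/1440 = 1/1440
⇒ 3j(1 3 4; 1 -3 2)² = 1/252, sgn +1
4πI² = N·(3j₀)²·(3jₘ)² = 1/21
I = +1·√(0.047619/4π) = 0.06155813

0.061558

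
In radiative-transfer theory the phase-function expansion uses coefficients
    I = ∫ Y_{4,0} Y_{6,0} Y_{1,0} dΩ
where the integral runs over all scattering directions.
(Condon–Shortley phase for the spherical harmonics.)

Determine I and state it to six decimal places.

triangle: need 2≤l₃≤10, have 1; I=0

0.000000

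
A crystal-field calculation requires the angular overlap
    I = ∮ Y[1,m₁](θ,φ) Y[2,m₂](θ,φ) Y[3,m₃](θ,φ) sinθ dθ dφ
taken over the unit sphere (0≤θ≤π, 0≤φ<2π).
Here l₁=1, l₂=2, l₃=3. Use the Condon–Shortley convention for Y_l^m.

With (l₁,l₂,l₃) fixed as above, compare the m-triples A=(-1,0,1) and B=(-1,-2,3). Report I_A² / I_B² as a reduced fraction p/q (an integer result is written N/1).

l's match ⇒ only the (l;m) 3-j factors differ between A and B.
A: triangle coeff Δ(1,2,3) = 1/105; Σ_t [0,0]: t=0:+1/8 = 1/8; (3j)²=2/35 [(1 2 3; -1 0 1)], sign=+1
B: triangle coeff Δ(1,2,3) = 1/105; Σ_t [0,0]: t=0:+1/48 = 1/48; (3j)²=1/7 [(1 2 3; -1 -2 3)], sign=+1
I_A²/I_B² = (2/35)/(1/7) = 2/5

2/5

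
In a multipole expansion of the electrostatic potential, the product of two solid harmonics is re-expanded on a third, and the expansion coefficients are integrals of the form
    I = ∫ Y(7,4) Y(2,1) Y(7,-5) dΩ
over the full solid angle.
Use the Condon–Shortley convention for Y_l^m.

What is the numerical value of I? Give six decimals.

-0.188767

Checks pass: Σm=0; 16 even; l₃=7∈[5,9].
(2·7+1)(2·2+1)(2·7+1) = 1125
Δ: 2! 12! 2! / 17! → 1/185640
sum: t=0:+1/2419200 t=1:−1/518400 t=2:+1/2419200 = -1/907200
3j²(7 2 7; 0 0 0) = Δ·Π!·Σ² = 56/3315  (sign +1)
sum: t=1:−1/14515200 t=2:+1/79833600 = -1/17740800
3j²(7 2 7; 4 1 -5) = Δ·Π!·Σ² = 729/30940  (sign -1)
combine: 4πI² = 1125·56/3315·729/30940 = 21870/48841
take √, sign -1: I = -0.18876748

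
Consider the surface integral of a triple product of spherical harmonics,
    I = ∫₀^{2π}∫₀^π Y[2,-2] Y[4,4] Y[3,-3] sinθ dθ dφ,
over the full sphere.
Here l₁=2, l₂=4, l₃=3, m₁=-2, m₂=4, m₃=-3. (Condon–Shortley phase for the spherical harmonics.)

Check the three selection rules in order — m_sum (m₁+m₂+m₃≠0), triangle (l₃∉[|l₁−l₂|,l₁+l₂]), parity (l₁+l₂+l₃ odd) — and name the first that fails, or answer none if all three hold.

m₁+m₂+m₃ = -2 + 4 − 3 = -1  ✗
triangle: |2−4|=2 ≤ l₃=3 ≤ 2+4=6
parity: l₁+l₂+l₃ = 9 is odd

m_sum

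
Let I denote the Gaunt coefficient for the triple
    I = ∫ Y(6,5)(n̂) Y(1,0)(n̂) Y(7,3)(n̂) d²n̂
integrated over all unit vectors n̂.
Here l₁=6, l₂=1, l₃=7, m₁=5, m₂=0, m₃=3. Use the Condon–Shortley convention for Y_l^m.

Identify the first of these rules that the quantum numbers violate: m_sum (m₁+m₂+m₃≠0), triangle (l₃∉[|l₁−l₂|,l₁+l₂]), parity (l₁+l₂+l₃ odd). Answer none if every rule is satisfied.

azimuthal sum: 5 + 0 + 3 = 8  ✗
5 ≤ 7 ≤ 7 (triangle on l)
L = 6 + 1 + 7 = 14 (even)

m_sum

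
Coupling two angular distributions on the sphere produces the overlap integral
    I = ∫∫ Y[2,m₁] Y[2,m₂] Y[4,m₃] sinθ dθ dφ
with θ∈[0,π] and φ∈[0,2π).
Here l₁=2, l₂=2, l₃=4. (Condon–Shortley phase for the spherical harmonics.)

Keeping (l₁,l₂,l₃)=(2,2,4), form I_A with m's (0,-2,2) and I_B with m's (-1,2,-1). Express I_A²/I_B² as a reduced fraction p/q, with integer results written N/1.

Same 2,2,4: normalisation and zero-m 3j drop out of the ratio.
A: Δ: 0! 4! 4! / 9! → 1/630; sum: t=0:+1/96 = 1/96; 3j²(2 2 4; 0 -2 2) = Δ·Π!·Σ² = 1/42  (sign +1)
B: Δ: 0! 4! 4! / 9! → 1/630; sum: t=0:+1/144 = 1/144; 3j²(2 2 4; -1 2 -1) = Δ·Π!·Σ² = 1/126  (sign -1)
I_A²/I_B² = (1/42)/(1/126) = 3/1

3/1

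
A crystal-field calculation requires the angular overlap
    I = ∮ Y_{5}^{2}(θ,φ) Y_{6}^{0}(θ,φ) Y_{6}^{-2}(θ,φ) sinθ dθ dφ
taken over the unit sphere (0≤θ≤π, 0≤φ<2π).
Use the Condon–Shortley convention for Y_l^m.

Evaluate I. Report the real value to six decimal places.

0.000000

l₁+l₂+l₃=17 is odd: 3j(l;000)=0 ⇒ I=0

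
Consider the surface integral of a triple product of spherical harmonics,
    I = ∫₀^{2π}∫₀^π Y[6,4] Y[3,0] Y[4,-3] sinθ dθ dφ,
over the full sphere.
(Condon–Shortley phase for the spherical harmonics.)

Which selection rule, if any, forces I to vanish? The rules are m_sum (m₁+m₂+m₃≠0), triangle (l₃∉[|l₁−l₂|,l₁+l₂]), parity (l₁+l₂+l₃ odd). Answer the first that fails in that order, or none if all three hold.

azimuthal sum: 4 + 0 − 3 = 1  ✗
3 ≤ 4 ≤ 9 (triangle on l)
L = 6 + 3 + 4 = 13 (odd)

m_sum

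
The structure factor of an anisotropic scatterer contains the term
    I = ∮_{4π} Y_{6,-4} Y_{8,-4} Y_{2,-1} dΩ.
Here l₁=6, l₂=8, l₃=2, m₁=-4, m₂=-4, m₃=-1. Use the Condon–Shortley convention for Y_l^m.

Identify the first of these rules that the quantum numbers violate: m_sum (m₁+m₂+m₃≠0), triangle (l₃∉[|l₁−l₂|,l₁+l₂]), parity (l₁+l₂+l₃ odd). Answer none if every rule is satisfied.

m_sum

azimuthal sum: -4 − 4 − 1 = -9  ✗
2 ≤ 2 ≤ 14 (triangle on l)
L = 6 + 8 + 2 = 16 (even)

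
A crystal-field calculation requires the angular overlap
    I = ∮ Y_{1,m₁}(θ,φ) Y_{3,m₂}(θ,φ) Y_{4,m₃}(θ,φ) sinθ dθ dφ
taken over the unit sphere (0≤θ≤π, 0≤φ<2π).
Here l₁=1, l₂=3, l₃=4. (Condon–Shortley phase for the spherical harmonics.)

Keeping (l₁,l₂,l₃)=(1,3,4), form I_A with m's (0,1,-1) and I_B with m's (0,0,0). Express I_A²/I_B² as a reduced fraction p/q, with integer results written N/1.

15/16

Shared (l₁,l₂,l₃)=(1,3,4): N and (l;000)² cancel in I_A²/I_B².
A: Δ = 0!·2!·6!/9! = 1/252; Racah Σ t=0..0: t=0:+1/48 = 1/48; ⇒ 3j(1 3 4; 0 1 -1)² = 5/84, sgn -1
B: Δ = 0!·2!·6!/9! = 1/252; Racah Σ t=0..0: t=0:+1/36 = 1/36; ⇒ 3j(1 3 4; 0 0 0)² = 4/63, sgn +1
I_A²/I_B² = (5/84)/(4/63) = 15/16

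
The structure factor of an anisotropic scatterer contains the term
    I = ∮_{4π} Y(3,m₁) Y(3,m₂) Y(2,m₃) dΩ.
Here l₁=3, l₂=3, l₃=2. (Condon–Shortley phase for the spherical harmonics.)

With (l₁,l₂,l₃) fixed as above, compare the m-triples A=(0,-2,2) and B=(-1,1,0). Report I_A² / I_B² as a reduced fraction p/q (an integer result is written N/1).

20/9

Same 3,3,2: normalisation and zero-m 3j drop out of the ratio.
A: Δ: 4! 2! 2! / 9! → 1/3780; sum: t=1:−1/24 = -1/24; 3j²(3 3 2; 0 -2 2) = Δ·Π!·Σ² = 1/21  (sign -1)
B: Δ: 4! 2! 2! / 9! → 1/3780; sum: t=2:+1/16 t=3:−1/6 t=4:+1/96 = -3/32; 3j²(3 3 2; -1 1 0) = Δ·Π!·Σ² = 3/140  (sign -1)
I_A²/I_B² = (1/21)/(3/140) = 20/9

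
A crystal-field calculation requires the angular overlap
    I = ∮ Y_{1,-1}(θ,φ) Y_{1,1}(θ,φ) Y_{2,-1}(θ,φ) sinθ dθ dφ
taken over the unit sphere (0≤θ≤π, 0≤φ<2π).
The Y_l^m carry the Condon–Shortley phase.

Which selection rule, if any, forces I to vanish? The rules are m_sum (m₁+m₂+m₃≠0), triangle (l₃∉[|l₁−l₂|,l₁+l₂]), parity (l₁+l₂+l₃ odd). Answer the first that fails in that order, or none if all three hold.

m_sum

Σmᵢ = -1  ✗
l₃∈[|l₁−l₂|,l₁+l₂]=[0,2], have l₃=2
Σlᵢ = 4 ⇒ even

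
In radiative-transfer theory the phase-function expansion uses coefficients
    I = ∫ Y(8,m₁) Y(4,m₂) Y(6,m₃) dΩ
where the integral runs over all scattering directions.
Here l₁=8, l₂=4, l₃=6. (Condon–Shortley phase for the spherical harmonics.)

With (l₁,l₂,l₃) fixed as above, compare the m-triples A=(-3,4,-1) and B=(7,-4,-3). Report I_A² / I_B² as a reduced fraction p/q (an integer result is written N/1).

l's match ⇒ only the (l;m) 3-j factors differ between A and B.
A: triangle coeff Δ(8,4,6) = 1/23279256; Σ_t [6,6]: t=6:+1/20736000 = 1/20736000; (3j)²=49/4199 [(8 4 6; -3 4 -1)], sign=-1
B: triangle coeff Δ(8,4,6) = 1/23279256; Σ_t [0,0]: t=0:+1/522547200 = 1/522547200; (3j)²=35/1938 [(8 4 6; 7 -4 -3)], sign=-1
I_A²/I_B² = (49/4199)/(35/1938) = 42/65

42/65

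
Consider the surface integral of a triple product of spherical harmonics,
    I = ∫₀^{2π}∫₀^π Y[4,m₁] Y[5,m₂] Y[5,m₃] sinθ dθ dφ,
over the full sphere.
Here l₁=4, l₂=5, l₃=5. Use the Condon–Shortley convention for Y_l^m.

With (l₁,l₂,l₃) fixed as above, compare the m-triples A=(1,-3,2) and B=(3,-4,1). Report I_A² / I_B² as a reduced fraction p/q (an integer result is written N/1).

l's match ⇒ only the (l;m) 3-j factors differ between A and B.
A: triangle coeff Δ(4,5,5) = 1/3153150; Σ_t [0,2]: t=0:+1/6912 t=1:−1/2880 t=2:+1/17280 = -1/6912; (3j)²=5/429 [(4 5 5; 1 -3 2)], sign=+1
B: triangle coeff Δ(4,5,5) = 1/3153150; Σ_t [0,1]: t=0:+1/17280 t=1:−1/103680 = 1/20736; (3j)²=10/429 [(4 5 5; 3 -4 1)], sign=+1
I_A²/I_B² = (5/429)/(10/429) = 1/2

1/2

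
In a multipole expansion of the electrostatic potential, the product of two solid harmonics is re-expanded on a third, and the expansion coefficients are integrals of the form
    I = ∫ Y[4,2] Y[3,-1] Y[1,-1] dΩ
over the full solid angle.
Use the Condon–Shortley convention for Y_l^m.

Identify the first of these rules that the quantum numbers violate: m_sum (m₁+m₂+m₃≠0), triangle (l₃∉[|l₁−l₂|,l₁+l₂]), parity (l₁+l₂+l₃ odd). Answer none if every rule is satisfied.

none

m₁+m₂+m₃ = 2 − 1 − 1 = 0  ✓
triangle: |4−3|=1 ≤ l₃=1 ≤ 4+3=7  ✓
parity: l₁+l₂+l₃ = 8 is even  ✓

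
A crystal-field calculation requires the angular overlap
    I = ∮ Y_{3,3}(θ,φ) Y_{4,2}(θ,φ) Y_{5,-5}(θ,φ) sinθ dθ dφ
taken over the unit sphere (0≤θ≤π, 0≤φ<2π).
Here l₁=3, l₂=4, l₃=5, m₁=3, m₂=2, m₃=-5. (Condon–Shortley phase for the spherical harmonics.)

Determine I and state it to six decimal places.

0.138791

Rules hold: Σm=0, L=12 even, 1≤5≤7.
N = 7·9·11 = 693
Δ = 2!·4!·6!/13! = 1/180180
Racah Σ t=0..2: t=0:+1/576 t=1:−1/144 t=2:+1/576 = -1/288
⇒ 3j(3 4 5; 0 0 0)² = 20/1001, sgn +1
Racah Σ t=0..0: t=0:+1/34560 = 1/34560
⇒ 3j(3 4 5; 3 2 -5)² = 5/286, sgn +1
4πI² = N·(3j₀)²·(3jₘ)² = 450/1859
I = +1·√(0.242066/4π) = 0.13879110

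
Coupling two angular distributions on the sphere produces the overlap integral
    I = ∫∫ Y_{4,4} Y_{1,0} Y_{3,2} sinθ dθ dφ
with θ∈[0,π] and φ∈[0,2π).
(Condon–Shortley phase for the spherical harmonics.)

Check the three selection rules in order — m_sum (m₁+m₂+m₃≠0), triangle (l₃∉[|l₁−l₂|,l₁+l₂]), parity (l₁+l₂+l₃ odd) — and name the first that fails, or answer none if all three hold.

m_sum

Σmᵢ = 6  ✗
l₃∈[|l₁−l₂|,l₁+l₂]=[3,5], have l₃=3
Σlᵢ = 8 ⇒ even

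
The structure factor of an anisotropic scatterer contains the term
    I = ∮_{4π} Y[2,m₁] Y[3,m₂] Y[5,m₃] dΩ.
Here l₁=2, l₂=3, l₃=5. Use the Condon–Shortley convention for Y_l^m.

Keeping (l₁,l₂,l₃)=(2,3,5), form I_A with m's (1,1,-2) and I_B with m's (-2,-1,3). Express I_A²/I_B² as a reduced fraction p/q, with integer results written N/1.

Shared (l₁,l₂,l₃)=(2,3,5): N and (l;000)² cancel in I_A²/I_B².
A: Δ = 0!·4!·6!/11! = 1/2310; Racah Σ t=0..0: t=0:+1/288 = 1/288; ⇒ 3j(2 3 5; 1 1 -2)² = 1/22, sgn -1
B: Δ = 0!·4!·6!/11! = 1/2310; Racah Σ t=0..0: t=0:+1/1152 = 1/1152; ⇒ 3j(2 3 5; -2 -1 3)² = 1/33, sgn +1
I_A²/I_B² = (1/22)/(1/33) = 3/2

3/2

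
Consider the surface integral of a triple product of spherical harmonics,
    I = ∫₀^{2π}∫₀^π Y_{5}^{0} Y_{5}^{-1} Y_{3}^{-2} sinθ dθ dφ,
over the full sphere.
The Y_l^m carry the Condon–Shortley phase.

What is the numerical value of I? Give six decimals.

Σmᵢ = -3 ≠ 0, so the φ-integral vanishes; I = 0

0.000000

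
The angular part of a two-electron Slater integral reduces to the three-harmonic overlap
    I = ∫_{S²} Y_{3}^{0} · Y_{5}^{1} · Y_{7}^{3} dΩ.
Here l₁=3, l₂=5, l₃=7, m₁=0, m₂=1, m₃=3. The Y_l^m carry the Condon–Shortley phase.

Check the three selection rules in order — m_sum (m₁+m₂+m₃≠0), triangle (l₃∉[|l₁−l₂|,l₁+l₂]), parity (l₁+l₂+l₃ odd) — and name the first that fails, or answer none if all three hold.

azimuthal sum: 0 + 1 + 3 = 4  ✗
2 ≤ 7 ≤ 8 (triangle on l)
L = 3 + 5 + 7 = 15 (odd)

m_sum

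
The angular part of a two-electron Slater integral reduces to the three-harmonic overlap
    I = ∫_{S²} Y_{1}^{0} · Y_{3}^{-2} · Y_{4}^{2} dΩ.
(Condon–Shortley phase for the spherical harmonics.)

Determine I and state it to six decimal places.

0.213244

m-sum 0 ✓  L=8 even ✓  2≤4≤4 ✓
Π(2lᵢ+1) = 3×7×9 = 189
triangle coeff Δ(1,3,4) = 1/252
Σ_t [0,0]: t=0:+1/36 = 1/36
(3j)²=4/63 [(1 3 4; 0 0 0)], sign=+1
Σ_t [0,0]: t=0:+1/120 = 1/120
(3j)²=1/21 [(1 3 4; 0 -2 2)], sign=+1
⇒ 4πI² = 4/7
I = (+1)√(4/7/(4π)) = 0.21324362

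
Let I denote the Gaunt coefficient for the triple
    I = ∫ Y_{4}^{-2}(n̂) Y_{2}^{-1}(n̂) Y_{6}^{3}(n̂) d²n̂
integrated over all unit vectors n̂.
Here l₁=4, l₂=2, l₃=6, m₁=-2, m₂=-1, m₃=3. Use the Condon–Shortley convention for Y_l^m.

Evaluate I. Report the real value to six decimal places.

-0.252474

m-sum 0 ✓  L=12 even ✓  2≤6≤6 ✓
Π(2lᵢ+1) = 9×5×13 = 585
triangle coeff Δ(4,2,6) = 1/6435
Σ_t [0,0]: t=0:+1/2304 = 1/2304
(3j)²=5/143 [(4 2 6; 0 0 0)], sign=+1
Σ_t [0,0]: t=0:+1/8640 = 1/8640
(3j)²=28/715 [(4 2 6; -2 -1 3)], sign=-1
⇒ 4πI² = 1260/1573
I = (-1)√(1260/1573/(4π)) = -0.25247360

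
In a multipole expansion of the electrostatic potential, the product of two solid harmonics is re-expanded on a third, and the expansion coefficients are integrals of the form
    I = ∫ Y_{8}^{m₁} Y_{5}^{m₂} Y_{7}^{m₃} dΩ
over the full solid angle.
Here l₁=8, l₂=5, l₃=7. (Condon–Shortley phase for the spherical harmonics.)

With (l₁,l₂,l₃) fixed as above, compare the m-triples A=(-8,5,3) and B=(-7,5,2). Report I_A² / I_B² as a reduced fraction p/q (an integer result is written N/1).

8/25

l's match ⇒ only the (l;m) 3-j factors differ between A and B.
A: triangle coeff Δ(8,5,7) = 1/814773960; Σ_t [6,6]: t=6:+1/62705664000 = 1/62705664000; (3j)²=2/969 [(8 5 7; -8 5 3)], sign=+1
B: triangle coeff Δ(8,5,7) = 1/814773960; Σ_t [6,6]: t=6:+1/6270566400 = 1/6270566400; (3j)²=25/3876 [(8 5 7; -7 5 2)], sign=-1
I_A²/I_B² = (2/969)/(25/3876) = 8/25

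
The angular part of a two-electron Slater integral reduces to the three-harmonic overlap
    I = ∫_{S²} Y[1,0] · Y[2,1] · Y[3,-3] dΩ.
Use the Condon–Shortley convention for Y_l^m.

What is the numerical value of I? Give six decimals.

m-sum = 0 + 1 − 3 = -2 ≠ 0 ⇒ I = 0

0.000000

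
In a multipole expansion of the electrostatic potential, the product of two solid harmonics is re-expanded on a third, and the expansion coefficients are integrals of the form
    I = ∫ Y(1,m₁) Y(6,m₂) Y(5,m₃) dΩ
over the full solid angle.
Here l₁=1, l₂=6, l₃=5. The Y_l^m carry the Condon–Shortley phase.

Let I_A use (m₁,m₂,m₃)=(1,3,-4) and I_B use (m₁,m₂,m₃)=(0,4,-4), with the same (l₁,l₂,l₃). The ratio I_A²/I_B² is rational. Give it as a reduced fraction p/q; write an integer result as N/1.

3/20

Shared (l₁,l₂,l₃)=(1,6,5): N and (l;000)² cancel in I_A²/I_B².
A: Δ = 2!·0!·10!/13! = 1/858; Racah Σ t=0..0: t=0:+1/725760 = 1/725760; ⇒ 3j(1 6 5; 1 3 -4)² = 1/286, sgn -1
B: Δ = 2!·0!·10!/13! = 1/858; Racah Σ t=1..1: t=1:−1/362880 = -1/362880; ⇒ 3j(1 6 5; 0 4 -4)² = 10/429, sgn +1
I_A²/I_B² = (1/286)/(10/429) = 3/20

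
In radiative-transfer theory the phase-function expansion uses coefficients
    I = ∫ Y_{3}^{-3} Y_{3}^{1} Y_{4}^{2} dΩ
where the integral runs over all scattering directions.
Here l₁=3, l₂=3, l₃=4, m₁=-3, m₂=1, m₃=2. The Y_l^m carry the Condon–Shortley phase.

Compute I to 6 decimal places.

-0.188451

Checks pass: Σm=0; 10 even; l₃=4∈[0,6].
(2·3+1)(2·3+1)(2·4+1) = 441
Δ: 2! 4! 4! / 11! → 1/34650
sum: t=0:+1/72 t=1:−1/16 t=2:+1/72 = -5/144
3j²(3 3 4; 0 0 0) = Δ·Π!·Σ² = 2/77  (sign -1)
sum: t=2:+1/192 = 1/192
3j²(3 3 4; -3 1 2) = Δ·Π!·Σ² = 3/77  (sign +1)
combine: 4πI² = 441·2/77·3/77 = 54/121
take √, sign -1: I = -0.18845135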